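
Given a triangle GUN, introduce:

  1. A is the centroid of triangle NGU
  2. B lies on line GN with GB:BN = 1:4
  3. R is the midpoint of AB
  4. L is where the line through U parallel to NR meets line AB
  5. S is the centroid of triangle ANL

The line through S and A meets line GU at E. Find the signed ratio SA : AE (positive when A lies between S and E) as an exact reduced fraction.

SA:AE = 53/60

Choose coordinates G = (0, 0), U = (1, 0), N = (0, 1).
1. A is the centroid of triangle NGU ⇒ A = (1/3, 1/3)
2. B lies on line GN with GB:BN = 1:4 ⇒ B = (0, 1/5)
3. R is the midpoint of AB ⇒ R = (1/6, 4/15)
4. L is where the line through U parallel to NR meets line AB ⇒ L = (7/8, 11/20)
5. S is the centroid of triangle ANL ⇒ S = (29/72, 113/180)
line SA meets GU at E = (27/106, 0)
A = S + t·(E−S) with t = 53/113, so SA:AE = 53/113:60/113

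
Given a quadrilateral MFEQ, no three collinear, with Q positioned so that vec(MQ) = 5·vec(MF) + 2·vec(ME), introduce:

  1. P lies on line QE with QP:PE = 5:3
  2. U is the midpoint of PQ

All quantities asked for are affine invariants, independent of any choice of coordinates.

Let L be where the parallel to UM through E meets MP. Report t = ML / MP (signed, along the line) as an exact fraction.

Work in coordinates with M = (0, 0), F = (1, 0), E = (0, 1), Q = (5, 2).
1. P lies on line QE with QP:PE = 5:3 ⇒ P = (15/8, 11/8)
2. U is the midpoint of PQ ⇒ U = (55/16, 27/16)
through E parallel to UM: direction (-55/16, -27/16); meets MP at L = (33/8, 121/40)
L = M + t·(P−M) with t = 11/5

t = 11/5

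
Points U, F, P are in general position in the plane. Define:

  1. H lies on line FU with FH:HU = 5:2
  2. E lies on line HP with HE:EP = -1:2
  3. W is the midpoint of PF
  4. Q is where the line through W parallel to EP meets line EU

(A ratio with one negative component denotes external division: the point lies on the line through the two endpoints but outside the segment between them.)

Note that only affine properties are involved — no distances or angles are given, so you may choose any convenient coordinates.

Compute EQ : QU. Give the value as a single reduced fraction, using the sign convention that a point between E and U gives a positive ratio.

EQ:QU = -5/9

Choose coordinates U = (0, 0), F = (1, 0), P = (0, 1).
1. H lies on line FU with FH:HU = 5:2 ⇒ H = (2/7, 0)
2. E lies on line HP with HE:EP = -1:2 ⇒ E = (4/7, -1)
3. W is the midpoint of PF ⇒ W = (1/2, 1/2)
4. Q is where the line through W parallel to EP meets line EU ⇒ Q = (9/7, -9/4)
Q = E + t·(U−E) with t = -5/4, so EQ:QU = t:(1−t) = -5/4:9/4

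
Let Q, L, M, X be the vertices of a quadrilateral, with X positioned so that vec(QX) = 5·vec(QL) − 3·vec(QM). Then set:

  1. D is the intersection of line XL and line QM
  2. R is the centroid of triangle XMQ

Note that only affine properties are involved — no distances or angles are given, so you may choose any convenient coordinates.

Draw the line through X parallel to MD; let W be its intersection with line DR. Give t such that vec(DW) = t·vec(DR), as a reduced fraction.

Choose coordinates Q = (0, 0), L = (1, 0), M = (0, 1), X = (5, -3).
1. D is the intersection of line XL and line QM ⇒ D = (0, 3/4)
2. R is the centroid of triangle XMQ ⇒ R = (5/3, -2/3)
through X parallel to MD: direction (0, -1/4); meets DR at W = (5, -7/2)
W = D + t·(R−D) with t = 3

t = 3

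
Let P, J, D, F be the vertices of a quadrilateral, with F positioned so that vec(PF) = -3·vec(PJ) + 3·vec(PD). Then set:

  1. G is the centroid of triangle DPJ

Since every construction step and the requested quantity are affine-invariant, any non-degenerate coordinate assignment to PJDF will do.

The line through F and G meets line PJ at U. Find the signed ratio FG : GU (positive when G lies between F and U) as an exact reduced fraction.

Work in coordinates with P = (0, 0), J = (1, 0), D = (0, 1), F = (-3, 3).
1. G is the centroid of triangle DPJ ⇒ G = (1/3, 1/3)
line FG meets PJ at U = (3/4, 0)
G = F + t·(U−F) with t = 8/9, so FG:GU = 8/9:1/9

FG:GU = 8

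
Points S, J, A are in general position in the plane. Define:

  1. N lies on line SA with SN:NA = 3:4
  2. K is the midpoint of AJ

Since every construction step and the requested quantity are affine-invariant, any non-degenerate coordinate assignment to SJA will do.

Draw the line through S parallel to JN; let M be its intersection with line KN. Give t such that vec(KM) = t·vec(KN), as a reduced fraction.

Work in coordinates with S = (0, 0), J = (1, 0), A = (0, 1).
1. N lies on line SA with SN:NA = 3:4 ⇒ N = (0, 3/7)
2. K is the midpoint of AJ ⇒ K = (1/2, 1/2)
through S parallel to JN: direction (-1, 3/7); meets KN at M = (-3/4, 9/28)
M = K + t·(N−K) with t = 5/2

t = 5/2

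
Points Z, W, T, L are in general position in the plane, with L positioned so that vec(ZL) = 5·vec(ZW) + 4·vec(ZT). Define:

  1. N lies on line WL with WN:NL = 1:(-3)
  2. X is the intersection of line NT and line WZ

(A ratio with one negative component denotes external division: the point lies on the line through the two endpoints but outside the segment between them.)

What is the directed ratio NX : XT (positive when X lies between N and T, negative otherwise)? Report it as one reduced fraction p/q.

Assign Z = (0, 0), W = (1, 0), T = (0, 1), L = (5, 4) — the answer is frame-independent, so this choice is without loss of generality.
1. N lies on line WL with WN:NL = 1:(-3) ⇒ N = (-1, -2)
2. X is the intersection of line NT and line WZ ⇒ X = (-1/3, 0)
X = N + t·(T−N) with t = 2/3, so NX:XT = t:(1−t) = 2/3:1/3

NX:XT = 2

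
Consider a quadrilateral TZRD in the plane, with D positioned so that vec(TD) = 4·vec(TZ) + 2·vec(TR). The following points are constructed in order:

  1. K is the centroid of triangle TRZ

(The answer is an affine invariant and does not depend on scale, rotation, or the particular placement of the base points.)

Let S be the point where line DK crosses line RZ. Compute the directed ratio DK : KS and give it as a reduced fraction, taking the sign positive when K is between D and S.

Work in coordinates with T = (0, 0), Z = (1, 0), R = (0, 1), D = (4, 2).
1. K is the centroid of triangle TRZ ⇒ K = (1/3, 1/3)
line DK meets RZ at S = (9/16, 7/16)
K = D + t·(S−D) with t = 16/15, so DK:KS = 16/15:-1/15

DK:KS = -16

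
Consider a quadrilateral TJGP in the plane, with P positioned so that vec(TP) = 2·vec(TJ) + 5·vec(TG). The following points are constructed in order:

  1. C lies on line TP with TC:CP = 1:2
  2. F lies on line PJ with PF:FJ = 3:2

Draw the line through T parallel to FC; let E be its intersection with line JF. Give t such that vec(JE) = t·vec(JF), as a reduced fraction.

t = 1/4

Work in coordinates with T = (0, 0), J = (1, 0), G = (0, 1), P = (2, 5).
1. C lies on line TP with TC:CP = 1:2 ⇒ C = (2/3, 5/3)
2. F lies on line PJ with PF:FJ = 3:2 ⇒ F = (7/5, 2)
through T parallel to FC: direction (-11/15, -1/3); meets JF at E = (11/10, 1/2)
E = J + t·(F−J) with t = 1/4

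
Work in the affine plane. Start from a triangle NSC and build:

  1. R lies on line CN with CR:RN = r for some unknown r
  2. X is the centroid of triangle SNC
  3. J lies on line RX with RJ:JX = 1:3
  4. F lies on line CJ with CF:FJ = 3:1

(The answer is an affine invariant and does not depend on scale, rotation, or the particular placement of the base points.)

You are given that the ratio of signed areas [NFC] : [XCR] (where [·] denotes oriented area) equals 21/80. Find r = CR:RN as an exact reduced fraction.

Assign N = (0, 0), S = (1, 0), C = (0, 1) — the answer is frame-independent, so this choice is without loss of generality.
1. With CR:RN = r, write λ = r/(r+1) so R = C + λ·(N−C); R is affine-linear in λ
2. X is the centroid of triangle SNC ⇒ X = (1/3, 1/3)
3. J lies on line RX with RJ:JX = 1:3 ⇒ J is an affine combination of earlier points and hence also affine-linear in λ
4. F lies on line CJ with CF:FJ = 3:1 ⇒ F is an affine combination of earlier points and hence also affine-linear in λ
Every point depending on R is an affine combination of R and λ-independent points, so each such coordinate is linear in λ; the λ² term in each signed area is a multiple of (N−C)×(N−C) = 0, so 2·[NFC] and 2·[XCR] are each linear in λ. Evaluating at λ=0 and λ=1:
  2·[NFC] = 1/16,   2·[XCR] = 1/3·λ
So [NFC]:[XCR] = (1/16) / (1/3·λ). Setting this equal to 21/80:
  1/16 = 21/80·(1/3·λ)  ⇒  λ = 5/7
Then r = λ/(1−λ) = (5/7)/(2/7) = 5/2. Check: with r = 5/2, R = (0, 2/7) and [NFC]:[XCR] = 21/80 as required.

r = 5/2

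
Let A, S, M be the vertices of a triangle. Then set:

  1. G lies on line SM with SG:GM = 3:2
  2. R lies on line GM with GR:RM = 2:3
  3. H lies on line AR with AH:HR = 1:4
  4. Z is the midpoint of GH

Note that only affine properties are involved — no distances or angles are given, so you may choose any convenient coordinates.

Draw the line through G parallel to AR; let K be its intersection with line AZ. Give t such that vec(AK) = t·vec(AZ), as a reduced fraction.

t = 2

Assign A = (0, 0), S = (1, 0), M = (0, 1) — the answer is frame-independent, so this choice is without loss of generality.
1. G lies on line SM with SG:GM = 3:2 ⇒ G = (2/5, 3/5)
2. R lies on line GM with GR:RM = 2:3 ⇒ R = (6/25, 19/25)
3. H lies on line AR with AH:HR = 1:4 ⇒ H = (6/125, 19/125)
4. Z is the midpoint of GH ⇒ Z = (28/125, 47/125)
through G parallel to AR: direction (6/25, 19/25); meets AZ at K = (56/125, 94/125)
K = A + t·(Z−A) with t = 2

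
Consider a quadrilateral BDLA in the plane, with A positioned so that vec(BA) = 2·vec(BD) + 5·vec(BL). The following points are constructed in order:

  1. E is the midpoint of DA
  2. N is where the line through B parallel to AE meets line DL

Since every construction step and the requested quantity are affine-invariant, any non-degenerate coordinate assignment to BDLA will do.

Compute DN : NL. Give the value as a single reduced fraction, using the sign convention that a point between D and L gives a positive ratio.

DN:NL = 5

Assign B = (0, 0), D = (1, 0), L = (0, 1), A = (2, 5) — the answer is frame-independent, so this choice is without loss of generality.
1. E is the midpoint of DA ⇒ E = (3/2, 5/2)
2. N is where the line through B parallel to AE meets line DL ⇒ N = (1/6, 5/6)
N = D + t·(L−D) with t = 5/6, so DN:NL = t:(1−t) = 5/6:1/6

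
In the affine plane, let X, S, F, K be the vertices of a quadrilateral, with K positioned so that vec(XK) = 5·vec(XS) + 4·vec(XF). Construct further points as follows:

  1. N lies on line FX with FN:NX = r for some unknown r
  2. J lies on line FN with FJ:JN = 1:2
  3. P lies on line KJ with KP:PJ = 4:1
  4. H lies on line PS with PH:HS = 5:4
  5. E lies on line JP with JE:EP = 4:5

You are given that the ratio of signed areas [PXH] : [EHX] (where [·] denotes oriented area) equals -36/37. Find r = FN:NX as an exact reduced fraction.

Set X = (0, 0), S = (1, 0), F = (0, 1), K = (5, 4); any affine frame gives the same invariant.
1. With FN:NX = r, write λ = r/(r+1) so N = F + λ·(X−F); N is affine-linear in λ
2. J lies on line FN with FJ:JN = 1:2 ⇒ J is an affine combination of earlier points and hence also affine-linear in λ
3. P lies on line KJ with KP:PJ = 4:1 ⇒ P is an affine combination of earlier points and hence also affine-linear in λ
4. H lies on line PS with PH:HS = 5:4 ⇒ H is an affine combination of earlier points and hence also affine-linear in λ
5. E lies on line JP with JE:EP = 4:5 ⇒ E is an affine combination of earlier points and hence also affine-linear in λ
Every point depending on N is an affine combination of N and λ-independent points, so each such coordinate is linear in λ; the λ² term in each signed area is a multiple of (X−F)×(X−F) = 0, so 2·[PXH] and 2·[EHX] are each linear in λ. Evaluating at λ=0 and λ=1:
  2·[PXH] = -4/27·λ + 8/9,   2·[EHX] = 61/243·λ − 77/81
So [PXH]:[EHX] = (-4/27·λ + 8/9) / (61/243·λ − 77/81). Setting this equal to -36/37:
  -4/27·λ + 8/9 = -36/37·(61/243·λ − 77/81)  ⇒  λ = 3/8
Then r = λ/(1−λ) = (3/8)/(5/8) = 3/5. Check: with r = 3/5, N = (0, 5/8) and [PXH]:[EHX] = -36/37 as required.

r = 3/5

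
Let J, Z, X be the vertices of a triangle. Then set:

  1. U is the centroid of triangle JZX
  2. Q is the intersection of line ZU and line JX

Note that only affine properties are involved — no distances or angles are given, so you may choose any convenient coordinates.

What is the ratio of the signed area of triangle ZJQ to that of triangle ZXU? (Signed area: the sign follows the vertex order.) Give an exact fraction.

[ZJQ]:[ZXU] = -3/2

Assign J = (0, 0), Z = (1, 0), X = (0, 1) — the answer is frame-independent, so this choice is without loss of generality.
1. U is the centroid of triangle JZX ⇒ U = (1/3, 1/3)
2. Q is the intersection of line ZU and line JX ⇒ Q = (0, 1/2)
2·[ZJQ] = -1/2, 2·[ZXU] = 1/3
[ZJQ]:[ZXU] = -1/2:1/3 = -3/2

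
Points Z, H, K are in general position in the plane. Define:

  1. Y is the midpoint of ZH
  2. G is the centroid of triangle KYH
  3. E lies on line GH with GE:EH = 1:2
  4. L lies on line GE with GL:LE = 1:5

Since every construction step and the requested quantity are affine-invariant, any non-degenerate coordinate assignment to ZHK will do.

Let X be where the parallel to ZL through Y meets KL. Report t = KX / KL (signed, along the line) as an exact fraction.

Choose coordinates Z = (0, 0), H = (1, 0), K = (0, 1).
1. Y is the midpoint of ZH ⇒ Y = (1/2, 0)
2. G is the centroid of triangle KYH ⇒ G = (1/2, 1/3)
3. E lies on line GH with GE:EH = 1:2 ⇒ E = (2/3, 2/9)
4. L lies on line GE with GL:LE = 1:5 ⇒ L = (19/36, 17/54)
through Y parallel to ZL: direction (19/36, 17/54); meets KL at X = (37/54, 170/1539)
X = K + t·(L−K) with t = 74/57

t = 74/57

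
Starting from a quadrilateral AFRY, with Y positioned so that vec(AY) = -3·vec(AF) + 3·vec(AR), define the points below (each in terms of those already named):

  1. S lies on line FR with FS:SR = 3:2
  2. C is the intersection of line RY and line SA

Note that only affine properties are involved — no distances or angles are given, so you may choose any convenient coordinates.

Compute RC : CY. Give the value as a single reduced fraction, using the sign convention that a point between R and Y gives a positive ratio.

RC:CY = -2/15

Work in coordinates with A = (0, 0), F = (1, 0), R = (0, 1), Y = (-3, 3).
1. S lies on line FR with FS:SR = 3:2 ⇒ S = (2/5, 3/5)
2. C is the intersection of line RY and line SA ⇒ C = (6/13, 9/13)
C = R + t·(Y−R) with t = -2/13, so RC:CY = t:(1−t) = -2/13:15/13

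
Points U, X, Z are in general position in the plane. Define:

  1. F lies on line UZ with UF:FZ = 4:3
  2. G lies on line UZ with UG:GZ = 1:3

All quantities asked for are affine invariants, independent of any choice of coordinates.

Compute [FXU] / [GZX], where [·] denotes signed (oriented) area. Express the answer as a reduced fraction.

[FXU]:[GZX] = 16/21

Set U = (0, 0), X = (1, 0), Z = (0, 1); any affine frame gives the same invariant.
1. F lies on line UZ with UF:FZ = 4:3 ⇒ F = (0, 4/7)
2. G lies on line UZ with UG:GZ = 1:3 ⇒ G = (0, 1/4)
2·[FXU] = -4/7, 2·[GZX] = -3/4
[FXU]:[GZX] = -4/7:-3/4 = 16/21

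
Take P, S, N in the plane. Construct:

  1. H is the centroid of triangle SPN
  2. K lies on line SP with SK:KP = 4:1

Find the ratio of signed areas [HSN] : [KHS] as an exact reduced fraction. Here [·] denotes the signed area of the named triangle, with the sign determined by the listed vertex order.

Work in coordinates with P = (0, 0), S = (1, 0), N = (0, 1).
1. H is the centroid of triangle SPN ⇒ H = (1/3, 1/3)
2. K lies on line SP with SK:KP = 4:1 ⇒ K = (1/5, 0)
2·[HSN] = 1/3, 2·[KHS] = -4/15
[HSN]:[KHS] = 1/3:-4/15 = -5/4

[HSN]:[KHS] = -5/4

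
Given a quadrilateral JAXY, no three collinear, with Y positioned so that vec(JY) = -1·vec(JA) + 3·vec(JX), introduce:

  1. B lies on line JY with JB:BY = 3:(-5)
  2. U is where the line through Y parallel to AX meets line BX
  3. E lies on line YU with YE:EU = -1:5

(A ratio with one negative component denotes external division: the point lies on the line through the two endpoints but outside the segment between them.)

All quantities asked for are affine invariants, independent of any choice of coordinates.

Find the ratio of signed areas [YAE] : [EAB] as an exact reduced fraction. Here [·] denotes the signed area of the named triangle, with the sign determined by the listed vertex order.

[YAE]:[EAB] = 1/52

Work in coordinates with J = (0, 0), A = (1, 0), X = (0, 1), Y = (-1, 3).
1. B lies on line JY with JB:BY = 3:(-5) ⇒ B = (3/2, -9/2)
2. U is where the line through Y parallel to AX meets line BX ⇒ U = (-3/8, 19/8)
3. E lies on line YU with YE:EU = -1:5 ⇒ E = (-37/32, 101/32)
2·[YAE] = -5/32, 2·[EAB] = -65/8
[YAE]:[EAB] = -5/32:-65/8 = 1/52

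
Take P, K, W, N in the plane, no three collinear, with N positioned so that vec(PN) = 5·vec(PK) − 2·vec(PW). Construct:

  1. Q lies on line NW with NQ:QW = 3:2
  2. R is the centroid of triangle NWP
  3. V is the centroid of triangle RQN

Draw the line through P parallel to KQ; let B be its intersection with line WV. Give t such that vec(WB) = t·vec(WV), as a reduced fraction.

t = 15/19

Work in coordinates with P = (0, 0), K = (1, 0), W = (0, 1), N = (5, -2).
1. Q lies on line NW with NQ:QW = 3:2 ⇒ Q = (2, -1/5)
2. R is the centroid of triangle NWP ⇒ R = (5/3, -1/3)
3. V is the centroid of triangle RQN ⇒ V = (26/9, -38/45)
through P parallel to KQ: direction (1, -1/5); meets WV at B = (130/57, -26/57)
B = W + t·(V−W) with t = 15/19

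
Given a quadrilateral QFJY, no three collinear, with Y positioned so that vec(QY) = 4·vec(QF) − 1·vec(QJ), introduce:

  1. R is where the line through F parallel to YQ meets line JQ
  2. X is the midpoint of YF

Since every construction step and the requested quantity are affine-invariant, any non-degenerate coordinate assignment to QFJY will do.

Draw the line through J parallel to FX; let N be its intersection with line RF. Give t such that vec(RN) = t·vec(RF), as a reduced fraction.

t = 9

Choose coordinates Q = (0, 0), F = (1, 0), J = (0, 1), Y = (4, -1).
1. R is where the line through F parallel to YQ meets line JQ ⇒ R = (0, 1/4)
2. X is the midpoint of YF ⇒ X = (5/2, -1/2)
through J parallel to FX: direction (3/2, -1/2); meets RF at N = (9, -2)
N = R + t·(F−R) with t = 9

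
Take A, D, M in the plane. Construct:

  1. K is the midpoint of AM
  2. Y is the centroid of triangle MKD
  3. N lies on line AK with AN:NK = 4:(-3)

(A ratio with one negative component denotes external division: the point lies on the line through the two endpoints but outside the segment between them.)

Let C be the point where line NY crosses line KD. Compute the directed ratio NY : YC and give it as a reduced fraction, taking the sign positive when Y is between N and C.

Work in coordinates with A = (0, 0), D = (1, 0), M = (0, 1).
1. K is the midpoint of AM ⇒ K = (0, 1/2)
2. Y is the centroid of triangle MKD ⇒ Y = (1/3, 1/2)
3. N lies on line AK with AN:NK = 4:(-3) ⇒ N = (0, 2)
line NY meets KD at C = (3/8, 5/16)
Y = N + t·(C−N) with t = 8/9, so NY:YC = 8/9:1/9

NY:YC = 8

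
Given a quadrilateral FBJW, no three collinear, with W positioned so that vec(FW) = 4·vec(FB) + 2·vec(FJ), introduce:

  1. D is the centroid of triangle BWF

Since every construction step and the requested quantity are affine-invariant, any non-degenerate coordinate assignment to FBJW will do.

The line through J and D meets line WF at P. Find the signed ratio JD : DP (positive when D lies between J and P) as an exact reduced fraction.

Choose coordinates F = (0, 0), B = (1, 0), J = (0, 1), W = (4, 2).
1. D is the centroid of triangle BWF ⇒ D = (5/3, 2/3)
line JD meets WF at P = (10/7, 5/7)
D = J + t·(P−J) with t = 7/6, so JD:DP = 7/6:-1/6

JD:DP = -7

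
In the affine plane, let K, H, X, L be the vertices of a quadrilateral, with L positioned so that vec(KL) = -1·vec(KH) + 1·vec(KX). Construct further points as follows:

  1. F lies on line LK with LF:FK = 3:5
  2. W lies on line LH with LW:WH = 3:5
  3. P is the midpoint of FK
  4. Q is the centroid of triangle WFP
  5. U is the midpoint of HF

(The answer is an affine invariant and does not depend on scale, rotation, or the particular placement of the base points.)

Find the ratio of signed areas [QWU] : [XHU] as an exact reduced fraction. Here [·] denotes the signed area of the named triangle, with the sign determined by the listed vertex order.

[QWU]:[XHU] = 35/192

Choose coordinates K = (0, 0), H = (1, 0), X = (0, 1), L = (-1, 1).
1. F lies on line LK with LF:FK = 3:5 ⇒ F = (-5/8, 5/8)
2. W lies on line LH with LW:WH = 3:5 ⇒ W = (-1/4, 5/8)
3. P is the midpoint of FK ⇒ P = (-5/16, 5/16)
4. Q is the centroid of triangle WFP ⇒ Q = (-19/48, 25/48)
5. U is the midpoint of HF ⇒ U = (3/16, 5/16)
2·[QWU] = -35/384, 2·[XHU] = -1/2
[QWU]:[XHU] = -35/384:-1/2 = 35/192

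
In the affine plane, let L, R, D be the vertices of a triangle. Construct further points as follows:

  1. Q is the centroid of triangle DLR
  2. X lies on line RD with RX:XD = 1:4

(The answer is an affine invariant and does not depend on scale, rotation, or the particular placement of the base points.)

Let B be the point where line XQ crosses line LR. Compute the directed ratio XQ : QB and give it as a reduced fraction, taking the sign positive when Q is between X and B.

Work in coordinates with L = (0, 0), R = (1, 0), D = (0, 1).
1. Q is the centroid of triangle DLR ⇒ Q = (1/3, 1/3)
2. X lies on line RD with RX:XD = 1:4 ⇒ X = (4/5, 1/5)
line XQ meets LR at B = (3/2, 0)
Q = X + t·(B−X) with t = -2/3, so XQ:QB = -2/3:5/3

XQ:QB = -2/5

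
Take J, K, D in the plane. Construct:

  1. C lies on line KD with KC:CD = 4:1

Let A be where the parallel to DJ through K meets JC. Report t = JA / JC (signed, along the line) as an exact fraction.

Set J = (0, 0), K = (1, 0), D = (0, 1); any affine frame gives the same invariant.
1. C lies on line KD with KC:CD = 4:1 ⇒ C = (1/5, 4/5)
through K parallel to DJ: direction (0, -1); meets JC at A = (1, 4)
A = J + t·(C−J) with t = 5

t = 5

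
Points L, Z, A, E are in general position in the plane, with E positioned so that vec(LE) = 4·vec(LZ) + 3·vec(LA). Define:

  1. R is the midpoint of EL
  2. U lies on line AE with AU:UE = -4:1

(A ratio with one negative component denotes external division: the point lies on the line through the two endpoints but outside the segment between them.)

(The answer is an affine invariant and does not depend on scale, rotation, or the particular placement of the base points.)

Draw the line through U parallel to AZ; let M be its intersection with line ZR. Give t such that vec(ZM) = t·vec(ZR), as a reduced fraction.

Choose coordinates L = (0, 0), Z = (1, 0), A = (0, 1), E = (4, 3).
1. R is the midpoint of EL ⇒ R = (2, 3/2)
2. U lies on line AE with AU:UE = -4:1 ⇒ U = (16/3, 11/3)
through U parallel to AZ: direction (1, -1); meets ZR at M = (21/5, 24/5)
M = Z + t·(R−Z) with t = 16/5

t = 16/5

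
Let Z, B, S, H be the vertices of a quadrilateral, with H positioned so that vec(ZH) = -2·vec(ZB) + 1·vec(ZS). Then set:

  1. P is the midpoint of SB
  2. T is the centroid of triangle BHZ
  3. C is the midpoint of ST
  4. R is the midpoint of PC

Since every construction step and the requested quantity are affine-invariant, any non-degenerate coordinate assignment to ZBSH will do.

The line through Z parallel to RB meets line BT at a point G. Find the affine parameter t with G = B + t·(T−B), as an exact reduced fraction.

t = 7/6

Assign Z = (0, 0), B = (1, 0), S = (0, 1), H = (-2, 1) — the answer is frame-independent, so this choice is without loss of generality.
1. P is the midpoint of SB ⇒ P = (1/2, 1/2)
2. T is the centroid of triangle BHZ ⇒ T = (-1/3, 1/3)
3. C is the midpoint of ST ⇒ C = (-1/6, 2/3)
4. R is the midpoint of PC ⇒ R = (1/6, 7/12)
through Z parallel to RB: direction (5/6, -7/12); meets BT at G = (-5/9, 7/18)
G = B + t·(T−B) with t = 7/6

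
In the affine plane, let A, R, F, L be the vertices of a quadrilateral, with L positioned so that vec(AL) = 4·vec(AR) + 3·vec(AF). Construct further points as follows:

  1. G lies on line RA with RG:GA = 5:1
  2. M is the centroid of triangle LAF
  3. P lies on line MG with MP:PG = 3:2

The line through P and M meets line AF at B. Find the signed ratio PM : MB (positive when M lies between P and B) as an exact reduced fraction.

PM:MB = -21/40

Work in coordinates with A = (0, 0), R = (1, 0), F = (0, 1), L = (4, 3).
1. G lies on line RA with RG:GA = 5:1 ⇒ G = (1/6, 0)
2. M is the centroid of triangle LAF ⇒ M = (4/3, 4/3)
3. P lies on line MG with MP:PG = 3:2 ⇒ P = (19/30, 8/15)
line PM meets AF at B = (0, -4/21)
M = P + t·(B−P) with t = -21/19, so PM:MB = -21/19:40/19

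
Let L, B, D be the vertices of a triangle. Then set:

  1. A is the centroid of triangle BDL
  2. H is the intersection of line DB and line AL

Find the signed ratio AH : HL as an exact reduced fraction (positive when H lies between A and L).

AH:HL = -1/3

Work in coordinates with L = (0, 0), B = (1, 0), D = (0, 1).
1. A is the centroid of triangle BDL ⇒ A = (1/3, 1/3)
2. H is the intersection of line DB and line AL ⇒ H = (1/2, 1/2)
H = A + t·(L−A) with t = -1/2, so AH:HL = t:(1−t) = -1/2:3/2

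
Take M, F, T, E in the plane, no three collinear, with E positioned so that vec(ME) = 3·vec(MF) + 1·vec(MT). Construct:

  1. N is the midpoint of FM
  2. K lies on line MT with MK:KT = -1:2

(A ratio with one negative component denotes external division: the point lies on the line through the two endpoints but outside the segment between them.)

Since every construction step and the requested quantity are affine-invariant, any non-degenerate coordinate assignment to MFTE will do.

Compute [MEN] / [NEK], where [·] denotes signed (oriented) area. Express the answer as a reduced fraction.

Set M = (0, 0), F = (1, 0), T = (0, 1), E = (3, 1); any affine frame gives the same invariant.
1. N is the midpoint of FM ⇒ N = (1/2, 0)
2. K lies on line MT with MK:KT = -1:2 ⇒ K = (0, -1)
2·[MEN] = -1/2, 2·[NEK] = -2
[MEN]:[NEK] = -1/2:-2 = 1/4

[MEN]:[NEK] = 1/4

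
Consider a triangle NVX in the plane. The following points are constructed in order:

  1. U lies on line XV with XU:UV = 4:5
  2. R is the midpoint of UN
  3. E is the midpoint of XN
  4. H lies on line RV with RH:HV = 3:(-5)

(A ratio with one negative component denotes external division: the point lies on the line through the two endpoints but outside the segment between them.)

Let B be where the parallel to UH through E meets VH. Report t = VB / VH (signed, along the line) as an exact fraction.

t = 4/5

Work in coordinates with N = (0, 0), V = (1, 0), X = (0, 1).
1. U lies on line XV with XU:UV = 4:5 ⇒ U = (4/9, 5/9)
2. R is the midpoint of UN ⇒ R = (2/9, 5/18)
3. E is the midpoint of XN ⇒ E = (0, 1/2)
4. H lies on line RV with RH:HV = 3:(-5) ⇒ H = (-17/18, 25/36)
through E parallel to UH: direction (-25/18, 5/36); meets VH at B = (-5/9, 5/9)
B = V + t·(H−V) with t = 4/5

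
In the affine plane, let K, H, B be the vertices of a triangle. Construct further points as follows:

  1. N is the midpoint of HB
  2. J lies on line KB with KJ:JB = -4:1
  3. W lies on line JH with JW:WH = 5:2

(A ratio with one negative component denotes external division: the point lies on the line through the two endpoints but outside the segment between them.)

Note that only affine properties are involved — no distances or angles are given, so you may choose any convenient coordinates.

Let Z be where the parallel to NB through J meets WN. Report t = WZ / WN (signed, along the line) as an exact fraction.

Assign K = (0, 0), H = (1, 0), B = (0, 1) — the answer is frame-independent, so this choice is without loss of generality.
1. N is the midpoint of HB ⇒ N = (1/2, 1/2)
2. J lies on line KB with KJ:JB = -4:1 ⇒ J = (0, 4/3)
3. W lies on line JH with JW:WH = 5:2 ⇒ W = (5/7, 8/21)
through J parallel to NB: direction (-1/2, 1/2); meets WN at Z = (5/4, 1/12)
Z = W + t·(N−W) with t = -5/2

t = -5/2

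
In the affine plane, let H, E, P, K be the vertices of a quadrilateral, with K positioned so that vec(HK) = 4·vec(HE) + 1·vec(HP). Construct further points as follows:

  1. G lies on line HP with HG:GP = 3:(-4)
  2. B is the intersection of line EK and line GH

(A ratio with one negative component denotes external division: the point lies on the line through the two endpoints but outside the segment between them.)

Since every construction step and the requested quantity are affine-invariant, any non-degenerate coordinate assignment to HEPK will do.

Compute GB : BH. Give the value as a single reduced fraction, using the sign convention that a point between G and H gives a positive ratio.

Assign H = (0, 0), E = (1, 0), P = (0, 1), K = (4, 1) — the answer is frame-independent, so this choice is without loss of generality.
1. G lies on line HP with HG:GP = 3:(-4) ⇒ G = (0, -3)
2. B is the intersection of line EK and line GH ⇒ B = (0, -1/3)
B = G + t·(H−G) with t = 8/9, so GB:BH = t:(1−t) = 8/9:1/9

GB:BH = 8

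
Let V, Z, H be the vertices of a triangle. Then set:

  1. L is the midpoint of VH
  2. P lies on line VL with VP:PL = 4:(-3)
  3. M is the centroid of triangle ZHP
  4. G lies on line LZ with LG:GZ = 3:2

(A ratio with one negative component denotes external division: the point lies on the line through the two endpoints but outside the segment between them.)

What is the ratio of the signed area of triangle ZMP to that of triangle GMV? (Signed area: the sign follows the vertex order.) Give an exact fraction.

Set V = (0, 0), Z = (1, 0), H = (0, 1); any affine frame gives the same invariant.
1. L is the midpoint of VH ⇒ L = (0, 1/2)
2. P lies on line VL with VP:PL = 4:(-3) ⇒ P = (0, 2)
3. M is the centroid of triangle ZHP ⇒ M = (1/3, 1)
4. G lies on line LZ with LG:GZ = 3:2 ⇒ G = (3/5, 1/5)
2·[ZMP] = -1/3, 2·[GMV] = 8/15
[ZMP]:[GMV] = -1/3:8/15 = -5/8

[ZMP]:[GMV] = -5/8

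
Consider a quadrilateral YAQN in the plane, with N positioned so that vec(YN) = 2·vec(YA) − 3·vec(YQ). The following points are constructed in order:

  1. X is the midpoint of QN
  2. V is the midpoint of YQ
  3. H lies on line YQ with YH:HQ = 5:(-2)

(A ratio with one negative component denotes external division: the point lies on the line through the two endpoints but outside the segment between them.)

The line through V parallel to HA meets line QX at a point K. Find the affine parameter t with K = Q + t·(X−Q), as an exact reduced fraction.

t = 3/2

Set Y = (0, 0), A = (1, 0), Q = (0, 1), N = (2, -3); any affine frame gives the same invariant.
1. X is the midpoint of QN ⇒ X = (1, -1)
2. V is the midpoint of YQ ⇒ V = (0, 1/2)
3. H lies on line YQ with YH:HQ = 5:(-2) ⇒ H = (0, 5/3)
through V parallel to HA: direction (1, -5/3); meets QX at K = (3/2, -2)
K = Q + t·(X−Q) with t = 3/2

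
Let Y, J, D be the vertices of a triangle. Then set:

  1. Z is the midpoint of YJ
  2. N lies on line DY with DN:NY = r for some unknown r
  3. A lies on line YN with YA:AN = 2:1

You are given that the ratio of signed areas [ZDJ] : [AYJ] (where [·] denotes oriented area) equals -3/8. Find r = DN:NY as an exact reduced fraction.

r = -1/2

Work in coordinates with Y = (0, 0), J = (1, 0), D = (0, 1).
1. Z is the midpoint of YJ ⇒ Z = (1/2, 0)
2. With DN:NY = r, write λ = r/(r+1) so N = D + λ·(Y−D); N is affine-linear in λ
3. A lies on line YN with YA:AN = 2:1 ⇒ A is an affine combination of earlier points and hence also affine-linear in λ
Every point depending on N is an affine combination of N and λ-independent points, so each such coordinate is linear in λ; the λ² term in each signed area is a multiple of (Y−D)×(Y−D) = 0, so 2·[ZDJ] and 2·[AYJ] are each linear in λ. Evaluating at λ=0 and λ=1:
  2·[ZDJ] = -1/2,   2·[AYJ] = -2/3·λ + 2/3
So [ZDJ]:[AYJ] = (-1/2) / (-2/3·λ + 2/3). Setting this equal to -3/8:
  -1/2 = -3/8·(-2/3·λ + 2/3)  ⇒  λ = -1
Then r = λ/(1−λ) = (-1)/(2) = -1/2. Check: with r = -1/2, N = (0, 2) and [ZDJ]:[AYJ] = -3/8 as required.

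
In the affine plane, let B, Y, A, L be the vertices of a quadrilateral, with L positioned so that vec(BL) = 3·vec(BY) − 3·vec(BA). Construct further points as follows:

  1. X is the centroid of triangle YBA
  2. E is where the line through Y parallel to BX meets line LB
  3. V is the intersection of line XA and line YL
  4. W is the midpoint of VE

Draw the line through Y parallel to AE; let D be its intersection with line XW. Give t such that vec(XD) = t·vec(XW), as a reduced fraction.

Assign B = (0, 0), Y = (1, 0), A = (0, 1), L = (3, -3) — the answer is frame-independent, so this choice is without loss of generality.
1. X is the centroid of triangle YBA ⇒ X = (1/3, 1/3)
2. E is where the line through Y parallel to BX meets line LB ⇒ E = (1/2, -1/2)
3. V is the intersection of line XA and line YL ⇒ V = (-1, 3)
4. W is the midpoint of VE ⇒ W = (-1/4, 5/4)
through Y parallel to AE: direction (1/2, -3/2); meets XW at D = (3/2, -3/2)
D = X + t·(W−X) with t = -2

t = -2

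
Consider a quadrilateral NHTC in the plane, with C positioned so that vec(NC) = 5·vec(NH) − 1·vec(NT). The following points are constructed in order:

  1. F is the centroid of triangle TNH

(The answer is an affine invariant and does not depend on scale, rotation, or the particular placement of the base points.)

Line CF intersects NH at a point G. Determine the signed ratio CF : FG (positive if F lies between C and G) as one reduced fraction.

Assign N = (0, 0), H = (1, 0), T = (0, 1), C = (5, -1) — the answer is frame-independent, so this choice is without loss of generality.
1. F is the centroid of triangle TNH ⇒ F = (1/3, 1/3)
line CF meets NH at G = (3/2, 0)
F = C + t·(G−C) with t = 4/3, so CF:FG = 4/3:-1/3

CF:FG = -4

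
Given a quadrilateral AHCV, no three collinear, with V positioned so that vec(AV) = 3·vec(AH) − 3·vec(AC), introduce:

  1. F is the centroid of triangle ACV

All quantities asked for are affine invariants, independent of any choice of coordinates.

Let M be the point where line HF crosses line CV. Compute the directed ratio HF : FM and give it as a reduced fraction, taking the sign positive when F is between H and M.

HF:FM = -2

Assign A = (0, 0), H = (1, 0), C = (0, 1), V = (3, -3) — the answer is frame-independent, so this choice is without loss of generality.
1. F is the centroid of triangle ACV ⇒ F = (1, -2/3)
line HF meets CV at M = (1, -1/3)
F = H + t·(M−H) with t = 2, so HF:FM = 2:-1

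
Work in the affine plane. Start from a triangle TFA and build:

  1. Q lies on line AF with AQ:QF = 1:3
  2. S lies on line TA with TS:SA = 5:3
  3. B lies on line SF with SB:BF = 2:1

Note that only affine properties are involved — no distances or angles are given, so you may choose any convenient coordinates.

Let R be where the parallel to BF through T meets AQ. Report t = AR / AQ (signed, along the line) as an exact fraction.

t = 32/3

Assign T = (0, 0), F = (1, 0), A = (0, 1) — the answer is frame-independent, so this choice is without loss of generality.
1. Q lies on line AF with AQ:QF = 1:3 ⇒ Q = (1/4, 3/4)
2. S lies on line TA with TS:SA = 5:3 ⇒ S = (0, 5/8)
3. B lies on line SF with SB:BF = 2:1 ⇒ B = (2/3, 5/24)
through T parallel to BF: direction (1/3, -5/24); meets AQ at R = (8/3, -5/3)
R = A + t·(Q−A) with t = 32/3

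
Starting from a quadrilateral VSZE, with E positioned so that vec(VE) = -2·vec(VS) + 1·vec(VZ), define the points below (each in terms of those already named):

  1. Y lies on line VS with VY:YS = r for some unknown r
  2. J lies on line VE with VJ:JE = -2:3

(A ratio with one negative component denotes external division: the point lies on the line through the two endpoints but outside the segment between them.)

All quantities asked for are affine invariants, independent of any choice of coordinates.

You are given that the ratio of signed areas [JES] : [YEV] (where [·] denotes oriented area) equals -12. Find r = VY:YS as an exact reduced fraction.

r = 1/3

Set V = (0, 0), S = (1, 0), Z = (0, 1), E = (-2, 1); any affine frame gives the same invariant.
1. With VY:YS = r, write λ = r/(r+1) so Y = V + λ·(S−V); Y is affine-linear in λ
2. J lies on line VE with VJ:JE = -2:3 ⇒ J = (4, -2)
Every point depending on Y is an affine combination of Y and λ-independent points, so each such coordinate is linear in λ; the λ² term in each signed area is a multiple of (S−V)×(S−V) = 0, so 2·[JES] and 2·[YEV] are each linear in λ. Evaluating at λ=0 and λ=1:
  2·[JES] = -3,   2·[YEV] = λ
So [JES]:[YEV] = (-3) / (λ). Setting this equal to -12:
  -3 = -12·(λ)  ⇒  λ = 1/4
Then r = λ/(1−λ) = (1/4)/(3/4) = 1/3. Check: with r = 1/3, Y = (1/4, 0) and [JES]:[YEV] = -12 as required.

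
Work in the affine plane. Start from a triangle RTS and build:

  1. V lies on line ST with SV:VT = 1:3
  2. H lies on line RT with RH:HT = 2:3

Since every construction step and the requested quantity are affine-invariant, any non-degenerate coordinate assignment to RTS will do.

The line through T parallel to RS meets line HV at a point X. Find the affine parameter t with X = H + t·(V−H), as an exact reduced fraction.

t = -4

Work in coordinates with R = (0, 0), T = (1, 0), S = (0, 1).
1. V lies on line ST with SV:VT = 1:3 ⇒ V = (1/4, 3/4)
2. H lies on line RT with RH:HT = 2:3 ⇒ H = (2/5, 0)
through T parallel to RS: direction (0, 1); meets HV at X = (1, -3)
X = H + t·(V−H) with t = -4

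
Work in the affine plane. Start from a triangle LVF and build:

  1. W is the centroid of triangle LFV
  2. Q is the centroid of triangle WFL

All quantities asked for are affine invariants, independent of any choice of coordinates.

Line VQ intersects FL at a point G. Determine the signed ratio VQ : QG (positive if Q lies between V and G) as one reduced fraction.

Work in coordinates with L = (0, 0), V = (1, 0), F = (0, 1).
1. W is the centroid of triangle LFV ⇒ W = (1/3, 1/3)
2. Q is the centroid of triangle WFL ⇒ Q = (1/9, 4/9)
line VQ meets FL at G = (0, 1/2)
Q = V + t·(G−V) with t = 8/9, so VQ:QG = 8/9:1/9

VQ:QG = 8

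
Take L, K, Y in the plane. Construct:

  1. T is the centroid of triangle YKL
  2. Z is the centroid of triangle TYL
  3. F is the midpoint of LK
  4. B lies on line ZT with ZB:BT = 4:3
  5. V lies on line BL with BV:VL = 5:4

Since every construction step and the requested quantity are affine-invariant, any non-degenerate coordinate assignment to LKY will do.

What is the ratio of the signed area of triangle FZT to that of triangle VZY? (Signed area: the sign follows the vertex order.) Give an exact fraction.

[FZT]:[VZY] = -63/38

Assign L = (0, 0), K = (1, 0), Y = (0, 1) — the answer is frame-independent, so this choice is without loss of generality.
1. T is the centroid of triangle YKL ⇒ T = (1/3, 1/3)
2. Z is the centroid of triangle TYL ⇒ Z = (1/9, 4/9)
3. F is the midpoint of LK ⇒ F = (1/2, 0)
4. B lies on line ZT with ZB:BT = 4:3 ⇒ B = (5/21, 8/21)
5. V lies on line BL with BV:VL = 5:4 ⇒ V = (20/189, 32/189)
2·[FZT] = -1/18, 2·[VZY] = 19/567
[FZT]:[VZY] = -1/18:19/567 = -63/38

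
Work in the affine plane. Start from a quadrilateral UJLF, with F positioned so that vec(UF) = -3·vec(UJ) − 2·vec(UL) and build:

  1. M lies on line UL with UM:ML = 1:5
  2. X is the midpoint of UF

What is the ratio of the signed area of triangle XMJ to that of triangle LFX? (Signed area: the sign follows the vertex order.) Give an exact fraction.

Assign U = (0, 0), J = (1, 0), L = (0, 1), F = (-3, -2) — the answer is frame-independent, so this choice is without loss of generality.
1. M lies on line UL with UM:ML = 1:5 ⇒ M = (0, 1/6)
2. X is the midpoint of UF ⇒ X = (-3/2, -1)
2·[XMJ] = -17/12, 2·[LFX] = 3/2
[XMJ]:[LFX] = -17/12:3/2 = -17/18

[XMJ]:[LFX] = -17/18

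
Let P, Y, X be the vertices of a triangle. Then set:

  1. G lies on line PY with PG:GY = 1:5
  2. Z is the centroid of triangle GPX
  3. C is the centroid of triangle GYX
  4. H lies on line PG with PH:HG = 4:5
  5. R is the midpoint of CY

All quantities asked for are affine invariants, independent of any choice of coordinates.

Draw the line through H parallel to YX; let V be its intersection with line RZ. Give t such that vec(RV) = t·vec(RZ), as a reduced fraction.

t = 5/3

Set P = (0, 0), Y = (1, 0), X = (0, 1); any affine frame gives the same invariant.
1. G lies on line PY with PG:GY = 1:5 ⇒ G = (1/6, 0)
2. Z is the centroid of triangle GPX ⇒ Z = (1/18, 1/3)
3. C is the centroid of triangle GYX ⇒ C = (7/18, 1/3)
4. H lies on line PG with PH:HG = 4:5 ⇒ H = (2/27, 0)
5. R is the midpoint of CY ⇒ R = (25/36, 1/6)
through H parallel to YX: direction (-1, 1); meets RZ at V = (-10/27, 4/9)
V = R + t·(Z−R) with t = 5/3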